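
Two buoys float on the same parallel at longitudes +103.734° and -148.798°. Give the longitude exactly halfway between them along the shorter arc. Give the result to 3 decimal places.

+157.468°

Signed shortest Δλ from +103.734° to -148.798° is +107.468°.
Midpoint longitude = +103.734° + (+107.468°)/2 = +103.734° + 53.734° = +157.468°.
(The naïve average (+103.734 + -148.798)/2 = -22.532° is on the wrong side of the globe.)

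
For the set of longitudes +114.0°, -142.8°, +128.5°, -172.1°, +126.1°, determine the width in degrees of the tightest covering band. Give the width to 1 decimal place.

103.2°

Sort the longitudes: -172.1°, -142.8°, +114.0°, +126.1°, +128.5°.
Eastward gaps between consecutive values (wrapping around): 29.3°, 256.8°, 12.1°, 2.4°, 59.4°.
Largest gap = 256.8° ⇒ minimal covering band is its complement: 360° − 256.8° = 103.2°.
Band runs from +114.0° eastward to -142.8°, crossing the antimeridian.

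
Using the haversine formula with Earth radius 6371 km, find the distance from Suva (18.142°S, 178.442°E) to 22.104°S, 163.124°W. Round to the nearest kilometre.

1973 km

Δλ = -163.124 − 178.442 = -341.566°; wrapped into (−180°, 180°]: 18.434°.
Δφ = -22.104 − -18.142 = -3.962°.
a = sin²(Δφ/2) + cos φ₁ · cos φ₂ · sin²(Δλ/2) = 0.023783.
c = 2·atan2(√a, √(1−a)) = 0.30967 rad → d = 6371·c ≈ 1972.93 km.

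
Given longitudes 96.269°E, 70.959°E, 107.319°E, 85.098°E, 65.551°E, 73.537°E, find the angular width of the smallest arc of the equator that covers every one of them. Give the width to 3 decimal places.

41.768°

Sort the longitudes: +65.551°, +70.959°, +73.537°, +85.098°, +96.269°, +107.319°.
Eastward gaps between consecutive values (wrapping around): 5.408°, 2.578°, 11.561°, 11.171°, 11.050°, 318.232°.
Largest gap = 318.232° ⇒ minimal covering band is its complement: 360° − 318.232° = 41.768°.
Band runs from +65.551° eastward to +107.319°.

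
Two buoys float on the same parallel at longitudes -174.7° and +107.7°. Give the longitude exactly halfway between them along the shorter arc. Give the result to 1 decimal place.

Signed shortest Δλ from -174.7° to +107.7° is -77.6°.
Midpoint longitude = -174.7° + (-77.6°)/2 = -174.7° − 38.8° = -213.5°.
Normalise into (−180°, 180°]: +146.5°.
(The naïve average (-174.7 + +107.7)/2 = -33.5° is on the wrong side of the globe.)

+146.5°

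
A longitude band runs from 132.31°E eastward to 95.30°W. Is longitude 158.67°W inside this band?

Yes

Band width going east from +132.31° to -95.30°: ((-95.30 − 132.31) mod 360) = 132.39°.
Offset of -158.67° east of the west edge: ((-158.67 − 132.31) mod 360) = 69.02°.
69.02° ≤ 132.39° ⇒ inside.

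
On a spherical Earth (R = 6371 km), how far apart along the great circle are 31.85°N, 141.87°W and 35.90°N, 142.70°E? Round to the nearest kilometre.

6800 km

Δλ = 142.70 − -141.87 = 284.57°; wrapped into (−180°, 180°]: -75.43°.
Δφ = 35.90 − 31.85 = 4.05°.
a = sin²(Δφ/2) + cos φ₁ · cos φ₂ · sin²(Δλ/2) = 0.258739.
c = 2·atan2(√a, √(1−a)) = 1.06727 rad → d = 6371·c ≈ 6799.55 km.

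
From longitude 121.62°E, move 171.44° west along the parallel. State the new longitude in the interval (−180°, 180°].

49.82°W

Start at +121.62°; shift −171.44° → -49.82°.
-49.82° already lies in (−180°, 180°].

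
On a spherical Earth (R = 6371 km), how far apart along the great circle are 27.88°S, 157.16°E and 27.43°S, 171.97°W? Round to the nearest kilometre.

3033 km

Δλ = -171.97 − 157.16 = -329.13°; wrapped into (−180°, 180°]: 30.87°.
Δφ = -27.43 − -27.88 = 0.45°.
a = sin²(Δφ/2) + cos φ₁ · cos φ₂ · sin²(Δλ/2) = 0.055588.
c = 2·atan2(√a, √(1−a)) = 0.47602 rad → d = 6371·c ≈ 3032.74 km.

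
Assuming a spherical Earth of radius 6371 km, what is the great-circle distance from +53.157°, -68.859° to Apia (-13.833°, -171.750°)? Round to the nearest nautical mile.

6529 nmi

Δλ = -171.750 − -68.859 = -102.891°.
Δφ = -13.833 − 53.157 = -66.990°.
a = sin²(Δφ/2) + cos φ₁ · cos φ₂ · sin²(Δλ/2) = 0.660618.
c = 2·atan2(√a, √(1−a)) = 1.89783 rad → d = 6371·c ≈ 12091.08 km ≈ 6528.66 nmi.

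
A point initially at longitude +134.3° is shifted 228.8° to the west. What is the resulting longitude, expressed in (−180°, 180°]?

Start at +134.3°; shift −228.8° → -94.5°.
-94.5° already lies in (−180°, 180°].

-94.5°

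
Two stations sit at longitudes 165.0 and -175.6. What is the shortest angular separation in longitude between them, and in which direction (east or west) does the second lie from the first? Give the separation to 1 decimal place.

19.4° east

Raw difference: -175.6 − 165.0 = -340.6°.
Normalise into (−180°, 180°]: -340.6° + 360° = 19.4°.
Positive ⇒ the second point lies to the east; separation 19.4°.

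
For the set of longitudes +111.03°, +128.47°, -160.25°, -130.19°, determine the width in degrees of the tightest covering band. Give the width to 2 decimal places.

Sort the longitudes: -160.25°, -130.19°, +111.03°, +128.47°.
Eastward gaps between consecutive values (wrapping around): 30.06°, 241.22°, 17.44°, 71.28°.
Largest gap = 241.22° ⇒ minimal covering band is its complement: 360° − 241.22° = 118.78°.
Band runs from +111.03° eastward to -130.19°, crossing the antimeridian.

118.78°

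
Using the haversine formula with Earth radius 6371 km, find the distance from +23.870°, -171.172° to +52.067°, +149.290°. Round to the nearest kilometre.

Δλ = 149.290 − -171.172 = 320.462°; wrapped into (−180°, 180°]: -39.538°.
Δφ = 52.067 − 23.870 = 28.197°.
a = sin²(Δφ/2) + cos φ₁ · cos φ₂ · sin²(Δλ/2) = 0.123646.
c = 2·atan2(√a, √(1−a)) = 0.71863 rad → d = 6371·c ≈ 4578.40 km.

4578 km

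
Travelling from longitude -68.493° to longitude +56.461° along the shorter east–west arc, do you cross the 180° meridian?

Signed shortest Δλ = ((56.461 − -68.493 + 180) mod 360) − 180 = 124.954°.
Going east by 124.954° from -68.493° reaches +56.461° without touching 180°.

No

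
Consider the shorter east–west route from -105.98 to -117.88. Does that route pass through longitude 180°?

Signed shortest Δλ = ((-117.88 − -105.98 + 180) mod 360) − 180 = -11.9°.
Going west by 11.9° from -105.98° reaches -117.88° without touching 180°.

No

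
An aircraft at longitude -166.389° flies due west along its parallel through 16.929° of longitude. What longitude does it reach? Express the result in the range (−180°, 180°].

+176.682°

Start at -166.389°; shift −16.929° → -183.318°.
-183.318° lies outside (−180°, 180°]; add 360° → +176.682°.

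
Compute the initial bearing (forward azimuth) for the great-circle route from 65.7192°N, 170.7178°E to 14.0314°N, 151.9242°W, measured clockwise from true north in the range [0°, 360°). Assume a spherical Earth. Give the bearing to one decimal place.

Δλ = -151.9242 − 170.7178 = -322.6420°; wrapped into (−180°, 180°]: 37.3580°.
θ = atan2( sin Δλ · cos φ₂ , cos φ₁ · sin φ₂ − sin φ₁ · cos φ₂ · cos Δλ )
  = atan2(0.58869, -0.60323) = 135.699° → normalised to [0°, 360°): 135.699°.

135.7°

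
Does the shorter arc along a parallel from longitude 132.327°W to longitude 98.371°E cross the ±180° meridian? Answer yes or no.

Yes

Naïve |98.371 − -132.327| = 230.698° > 180°, so the shorter arc goes the other way round — across 180°.
Signed shortest Δλ = ((98.371 − -132.327 + 180) mod 360) − 180 = -129.302°.
Going west by 129.302° from -132.327° passes through 180° before reaching +98.371°.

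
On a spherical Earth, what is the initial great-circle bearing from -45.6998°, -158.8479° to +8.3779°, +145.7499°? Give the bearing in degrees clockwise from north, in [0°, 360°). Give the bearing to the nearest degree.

Δλ = 145.7499 − -158.8479 = 304.5978°; wrapped into (−180°, 180°]: -55.4022°.
θ = atan2( sin Δλ · cos φ₂ , cos φ₁ · sin φ₂ − sin φ₁ · cos φ₂ · cos Δλ )
  = atan2(-0.81437, 0.50380) = -58.258° → normalised to [0°, 360°): 301.742°.

302°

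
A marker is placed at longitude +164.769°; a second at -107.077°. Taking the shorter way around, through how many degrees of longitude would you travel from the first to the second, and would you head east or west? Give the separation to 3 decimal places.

88.154° east

Raw difference: -107.077 − 164.769 = -271.846°.
Normalise into (−180°, 180°]: -271.846° + 360° = 88.154°.
Positive ⇒ the second point lies to the east; separation 88.154°.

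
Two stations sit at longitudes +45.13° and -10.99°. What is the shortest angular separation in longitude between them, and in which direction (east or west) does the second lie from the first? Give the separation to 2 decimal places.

56.12° west

Raw difference: -10.99 − 45.13 = -56.12°.
Normalise into (−180°, 180°]: -56.12° stays -56.12°.
Negative ⇒ the second point lies to the west; separation 56.12°.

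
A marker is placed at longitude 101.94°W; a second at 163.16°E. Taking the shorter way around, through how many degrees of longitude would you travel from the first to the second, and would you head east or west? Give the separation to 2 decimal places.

Raw difference: 163.16 − -101.94 = 265.1°.
Normalise into (−180°, 180°]: 265.1° − 360° = -94.9°.
Negative ⇒ the second point lies to the west; separation 94.90°.

94.90° west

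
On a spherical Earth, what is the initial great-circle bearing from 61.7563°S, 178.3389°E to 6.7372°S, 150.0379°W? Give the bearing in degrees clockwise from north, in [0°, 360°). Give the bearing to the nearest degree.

37°

Δλ = -150.0379 − 178.3389 = -328.3768°; wrapped into (−180°, 180°]: 31.6232°.
θ = atan2( sin Δλ · cos φ₂ , cos φ₁ · sin φ₂ − sin φ₁ · cos φ₂ · cos Δλ )
  = atan2(0.52071, 0.68944) = 37.063° → normalised to [0°, 360°): 37.063°.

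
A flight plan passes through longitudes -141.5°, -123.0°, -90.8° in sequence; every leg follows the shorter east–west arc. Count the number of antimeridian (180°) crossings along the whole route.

Leg 1: -141.5° → -123.0°, shortest Δλ = 18.5° (east) — does not cross 180°.
Leg 2: -123.0° → -90.8°, shortest Δλ = 32.2° (east) — does not cross 180°.
Total crossings: 0.

0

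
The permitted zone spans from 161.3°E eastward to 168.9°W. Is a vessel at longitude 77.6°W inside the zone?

Band width going east from +161.3° to -168.9°: ((-168.9 − 161.3) mod 360) = 29.8°.
Offset of -77.6° east of the west edge: ((-77.6 − 161.3) mod 360) = 121.1°.
121.1° > 29.8° ⇒ outside.

No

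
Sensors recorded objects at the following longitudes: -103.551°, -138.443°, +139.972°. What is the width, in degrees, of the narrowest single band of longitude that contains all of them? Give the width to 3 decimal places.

Sort the longitudes: -138.443°, -103.551°, +139.972°.
Eastward gaps between consecutive values (wrapping around): 34.892°, 243.523°, 81.585°.
Largest gap = 243.523° ⇒ minimal covering band is its complement: 360° − 243.523° = 116.477°.
Band runs from +139.972° eastward to -103.551°, crossing the antimeridian.

116.477°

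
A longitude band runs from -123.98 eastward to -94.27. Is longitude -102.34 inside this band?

Yes

Band width going east from -123.98° to -94.27°: ((-94.27 − -123.98) mod 360) = 29.71°.
Offset of -102.34° east of the west edge: ((-102.34 − -123.98) mod 360) = 21.64°.
21.64° ≤ 29.71° ⇒ inside.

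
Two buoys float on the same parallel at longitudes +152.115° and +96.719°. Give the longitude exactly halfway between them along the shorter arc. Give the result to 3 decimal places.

Signed shortest Δλ from +152.115° to +96.719° is -55.396°.
Midpoint longitude = +152.115° + (-55.396°)/2 = +152.115° − 27.698° = +124.417°.

+124.417°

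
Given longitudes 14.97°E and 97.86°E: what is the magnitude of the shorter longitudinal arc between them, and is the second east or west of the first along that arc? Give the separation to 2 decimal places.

Raw difference: 97.86 − 14.97 = 82.89°.
Normalise into (−180°, 180°]: 82.89° stays 82.89°.
Positive ⇒ the second point lies to the east; separation 82.89°.

82.89° east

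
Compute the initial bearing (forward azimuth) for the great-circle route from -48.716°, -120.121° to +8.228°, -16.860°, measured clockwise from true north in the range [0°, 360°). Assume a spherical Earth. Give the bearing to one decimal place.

Δλ = -16.860 − -120.121 = 103.261°.
θ = atan2( sin Δλ · cos φ₂ , cos φ₁ · sin φ₂ − sin φ₁ · cos φ₂ · cos Δλ )
  = atan2(0.96332, -0.07617) = 94.521° → normalised to [0°, 360°): 94.521°.

94.5°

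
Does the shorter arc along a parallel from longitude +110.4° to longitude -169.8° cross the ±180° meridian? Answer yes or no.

Naïve |-169.8 − 110.4| = 280.2° > 180°, so the shorter arc goes the other way round — across 180°.
Signed shortest Δλ = ((-169.8 − 110.4 + 180) mod 360) − 180 = 79.8°.
Going east by 79.8° from +110.4° passes through 180° before reaching -169.8°.

Yes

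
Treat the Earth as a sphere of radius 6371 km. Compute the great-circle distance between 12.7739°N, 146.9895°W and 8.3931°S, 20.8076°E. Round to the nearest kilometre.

Δλ = 20.8076 − -146.9895 = 167.7971°.
Δφ = -8.3931 − 12.7739 = -21.1670°.
a = sin²(Δφ/2) + cos φ₁ · cos φ₂ · sin²(Δλ/2) = 0.987639.
c = 2·atan2(√a, √(1−a)) = 2.91878 rad → d = 6371·c ≈ 18595.52 km.

18596 km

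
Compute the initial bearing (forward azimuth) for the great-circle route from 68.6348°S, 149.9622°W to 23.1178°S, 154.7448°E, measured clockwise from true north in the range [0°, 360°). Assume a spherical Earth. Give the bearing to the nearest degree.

Δλ = 154.7448 − -149.9622 = 304.7070°; wrapped into (−180°, 180°]: -55.2930°.
θ = atan2( sin Δλ · cos φ₂ , cos φ₁ · sin φ₂ − sin φ₁ · cos φ₂ · cos Δλ )
  = atan2(-0.75606, 0.34463) = -65.495° → normalised to [0°, 360°): 294.505°.

295°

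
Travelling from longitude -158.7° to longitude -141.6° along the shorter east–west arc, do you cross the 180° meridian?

No

Signed shortest Δλ = ((-141.6 − -158.7 + 180) mod 360) − 180 = 17.1°.
Going east by 17.1° from -158.7° reaches -141.6° without touching 180°.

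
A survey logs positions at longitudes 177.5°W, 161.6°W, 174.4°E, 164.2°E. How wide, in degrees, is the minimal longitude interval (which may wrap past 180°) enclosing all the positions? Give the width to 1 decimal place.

34.2°

Sort the longitudes: -177.5°, -161.6°, +164.2°, +174.4°.
Eastward gaps between consecutive values (wrapping around): 15.9°, 325.8°, 10.2°, 8.1°.
Largest gap = 325.8° ⇒ minimal covering band is its complement: 360° − 325.8° = 34.2°.
Band runs from +164.2° eastward to -161.6°, crossing the antimeridian.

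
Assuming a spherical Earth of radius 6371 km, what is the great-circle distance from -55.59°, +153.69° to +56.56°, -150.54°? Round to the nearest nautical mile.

7258 nmi

Δλ = -150.54 − 153.69 = -304.23°; wrapped into (−180°, 180°]: 55.77°.
Δφ = 56.56 − -55.59 = 112.15°.
a = sin²(Δφ/2) + cos φ₁ · cos φ₂ · sin²(Δλ/2) = 0.756635.
c = 2·atan2(√a, √(1−a)) = 2.10979 rad → d = 6371·c ≈ 13441.46 km ≈ 7257.81 nmi.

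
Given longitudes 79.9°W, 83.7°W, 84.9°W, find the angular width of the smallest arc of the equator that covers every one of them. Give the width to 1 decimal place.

5.0°

Sort the longitudes: -84.9°, -83.7°, -79.9°.
Eastward gaps between consecutive values (wrapping around): 1.2°, 3.8°, 355.0°.
Largest gap = 355.0° ⇒ minimal covering band is its complement: 360° − 355.0° = 5.0°.
Band runs from -84.9° eastward to -79.9°.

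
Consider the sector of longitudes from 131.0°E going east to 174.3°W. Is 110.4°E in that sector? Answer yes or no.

No

Band width going east from +131.0° to -174.3°: ((-174.3 − 131.0) mod 360) = 54.7°.
Offset of +110.4° east of the west edge: ((110.4 − 131.0) mod 360) = 339.4°.
339.4° > 54.7° ⇒ outside.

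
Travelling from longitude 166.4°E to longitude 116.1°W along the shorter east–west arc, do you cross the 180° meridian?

Naïve |-116.1 − 166.4| = 282.5° > 180°, so the shorter arc goes the other way round — across 180°.
Signed shortest Δλ = ((-116.1 − 166.4 + 180) mod 360) − 180 = 77.5°.
Going east by 77.5° from +166.4° passes through 180° before reaching -116.1°.

Yes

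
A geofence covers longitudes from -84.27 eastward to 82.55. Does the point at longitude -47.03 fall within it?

Band width going east from -84.27° to +82.55°: ((82.55 − -84.27) mod 360) = 166.82°.
Offset of -47.03° east of the west edge: ((-47.03 − -84.27) mod 360) = 37.24°.
37.24° ≤ 166.82° ⇒ inside.

Yes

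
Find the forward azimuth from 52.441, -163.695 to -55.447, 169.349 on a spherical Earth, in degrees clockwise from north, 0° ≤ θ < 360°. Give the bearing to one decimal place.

Δλ = 169.349 − -163.695 = 333.044°; wrapped into (−180°, 180°]: -26.956°.
θ = atan2( sin Δλ · cos φ₂ , cos φ₁ · sin φ₂ − sin φ₁ · cos φ₂ · cos Δλ )
  = atan2(-0.25710, -0.90281) = -164.104° → normalised to [0°, 360°): 195.896°.

195.9°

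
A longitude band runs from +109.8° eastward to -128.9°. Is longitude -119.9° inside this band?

Band width going east from +109.8° to -128.9°: ((-128.9 − 109.8) mod 360) = 121.3°.
Offset of -119.9° east of the west edge: ((-119.9 − 109.8) mod 360) = 130.3°.
130.3° > 121.3° ⇒ outside.

No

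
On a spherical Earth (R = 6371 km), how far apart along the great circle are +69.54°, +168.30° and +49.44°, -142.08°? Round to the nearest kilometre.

Δλ = -142.08 − 168.30 = -310.38°; wrapped into (−180°, 180°]: 49.62°.
Δφ = 49.44 − 69.54 = -20.10°.
a = sin²(Δφ/2) + cos φ₁ · cos φ₂ · sin²(Δλ/2) = 0.070473.
c = 2·atan2(√a, √(1−a)) = 0.53738 rad → d = 6371·c ≈ 3423.64 km.

3424 km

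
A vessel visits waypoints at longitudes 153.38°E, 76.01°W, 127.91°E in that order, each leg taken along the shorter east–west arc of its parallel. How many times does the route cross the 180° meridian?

2

Leg 1: +153.38° → -76.01°, shortest Δλ = 130.61° (east) — crosses 180°.
Leg 2: -76.01° → +127.91°, shortest Δλ = -156.08° (west) — crosses 180°.
Total crossings: 2.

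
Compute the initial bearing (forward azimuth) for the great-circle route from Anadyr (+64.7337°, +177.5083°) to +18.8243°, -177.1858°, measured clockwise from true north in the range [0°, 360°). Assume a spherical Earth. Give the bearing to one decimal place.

Δλ = -177.1858 − 177.5083 = -354.6941°; wrapped into (−180°, 180°]: 5.3059°.
θ = atan2( sin Δλ · cos φ₂ , cos φ₁ · sin φ₂ − sin φ₁ · cos φ₂ · cos Δλ )
  = atan2(0.08753, -0.71457) = 173.017° → normalised to [0°, 360°): 173.017°.

173.0°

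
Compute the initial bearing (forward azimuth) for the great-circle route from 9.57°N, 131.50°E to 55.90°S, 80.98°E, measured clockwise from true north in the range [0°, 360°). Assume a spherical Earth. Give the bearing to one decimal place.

Δλ = 80.98 − 131.50 = -50.52°.
θ = atan2( sin Δλ · cos φ₂ , cos φ₁ · sin φ₂ − sin φ₁ · cos φ₂ · cos Δλ )
  = atan2(-0.43273, -0.87580) = -153.706° → normalised to [0°, 360°): 206.294°.

206.3°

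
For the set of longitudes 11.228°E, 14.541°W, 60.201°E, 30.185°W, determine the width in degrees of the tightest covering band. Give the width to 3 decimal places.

90.386°

Sort the longitudes: -30.185°, -14.541°, +11.228°, +60.201°.
Eastward gaps between consecutive values (wrapping around): 15.644°, 25.769°, 48.973°, 269.614°.
Largest gap = 269.614° ⇒ minimal covering band is its complement: 360° − 269.614° = 90.386°.
Band runs from -30.185° eastward to +60.201°.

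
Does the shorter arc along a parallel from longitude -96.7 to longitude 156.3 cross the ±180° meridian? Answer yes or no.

Yes

Naïve |156.3 − -96.7| = 253.0° > 180°, so the shorter arc goes the other way round — across 180°.
Signed shortest Δλ = ((156.3 − -96.7 + 180) mod 360) − 180 = -107.0°.
Going west by 107.0° from -96.7° passes through 180° before reaching +156.3°.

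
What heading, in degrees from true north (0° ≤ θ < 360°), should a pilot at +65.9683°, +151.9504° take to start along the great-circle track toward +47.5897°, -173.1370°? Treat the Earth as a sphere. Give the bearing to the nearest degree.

Δλ = -173.1370 − 151.9504 = -325.0874°; wrapped into (−180°, 180°]: 34.9126°.
θ = atan2( sin Δλ · cos φ₂ , cos φ₁ · sin φ₂ − sin φ₁ · cos φ₂ · cos Δλ )
  = atan2(0.38600, -0.20444) = 117.907° → normalised to [0°, 360°): 117.907°.

118°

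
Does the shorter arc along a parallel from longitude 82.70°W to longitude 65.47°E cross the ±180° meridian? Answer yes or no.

No

Signed shortest Δλ = ((65.47 − -82.70 + 180) mod 360) − 180 = 148.17°.
Going east by 148.17° from -82.70° reaches +65.47° without touching 180°.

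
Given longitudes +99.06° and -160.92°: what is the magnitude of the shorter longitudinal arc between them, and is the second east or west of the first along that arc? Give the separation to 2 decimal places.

100.02° east

Raw difference: -160.92 − 99.06 = -259.98°.
Normalise into (−180°, 180°]: -259.98° + 360° = 100.02°.
Positive ⇒ the second point lies to the east; separation 100.02°.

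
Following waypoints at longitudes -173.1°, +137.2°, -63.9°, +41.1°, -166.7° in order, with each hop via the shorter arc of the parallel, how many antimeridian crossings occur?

Leg 1: -173.1° → +137.2°, shortest Δλ = -49.7° (west) — crosses 180°.
Leg 2: +137.2° → -63.9°, shortest Δλ = 158.9° (east) — crosses 180°.
Leg 3: -63.9° → +41.1°, shortest Δλ = 105.0° (east) — does not cross 180°.
Leg 4: +41.1° → -166.7°, shortest Δλ = 152.2° (east) — crosses 180°.
Total crossings: 3.

3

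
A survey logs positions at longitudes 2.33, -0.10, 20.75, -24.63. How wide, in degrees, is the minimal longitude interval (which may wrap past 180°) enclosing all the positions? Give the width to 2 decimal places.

45.38°

Sort the longitudes: -24.63°, -0.10°, +2.33°, +20.75°.
Eastward gaps between consecutive values (wrapping around): 24.53°, 2.43°, 18.42°, 314.62°.
Largest gap = 314.62° ⇒ minimal covering band is its complement: 360° − 314.62° = 45.38°.
Band runs from -24.63° eastward to +20.75°.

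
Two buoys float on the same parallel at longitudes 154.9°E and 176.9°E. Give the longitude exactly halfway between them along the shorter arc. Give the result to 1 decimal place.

165.9°E

Signed shortest Δλ from +154.9° to +176.9° is +22.0°.
Midpoint longitude = +154.9° + (+22.0°)/2 = +154.9° + 11.0° = +165.9°.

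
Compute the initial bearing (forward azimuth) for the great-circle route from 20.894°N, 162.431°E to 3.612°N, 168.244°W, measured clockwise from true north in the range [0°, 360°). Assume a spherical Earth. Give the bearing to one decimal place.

Δλ = -168.244 − 162.431 = -330.675°; wrapped into (−180°, 180°]: 29.325°.
θ = atan2( sin Δλ · cos φ₂ , cos φ₁ · sin φ₂ − sin φ₁ · cos φ₂ · cos Δλ )
  = atan2(0.48879, -0.25146) = 117.224° → normalised to [0°, 360°): 117.224°.

117.2°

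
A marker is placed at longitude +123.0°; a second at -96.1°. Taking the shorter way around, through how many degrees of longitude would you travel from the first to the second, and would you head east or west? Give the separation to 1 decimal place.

Raw difference: -96.1 − 123.0 = -219.1°.
Normalise into (−180°, 180°]: -219.1° + 360° = 140.9°.
Positive ⇒ the second point lies to the east; separation 140.9°.

140.9° east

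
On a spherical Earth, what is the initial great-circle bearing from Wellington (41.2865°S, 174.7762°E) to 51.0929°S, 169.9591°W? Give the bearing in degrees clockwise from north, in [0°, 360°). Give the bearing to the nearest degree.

138°

Δλ = -169.9591 − 174.7762 = -344.7353°; wrapped into (−180°, 180°]: 15.2647°.
θ = atan2( sin Δλ · cos φ₂ , cos φ₁ · sin φ₂ − sin φ₁ · cos φ₂ · cos Δλ )
  = atan2(0.16535, -0.18494) = 138.200° → normalised to [0°, 360°): 138.200°.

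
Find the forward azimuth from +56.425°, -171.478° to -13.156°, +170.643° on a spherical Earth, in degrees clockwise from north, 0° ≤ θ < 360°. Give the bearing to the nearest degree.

198°

Δλ = 170.643 − -171.478 = 342.121°; wrapped into (−180°, 180°]: -17.879°.
θ = atan2( sin Δλ · cos φ₂ , cos φ₁ · sin φ₂ − sin φ₁ · cos φ₂ · cos Δλ )
  = atan2(-0.29895, -0.89799) = -161.587° → normalised to [0°, 360°): 198.413°.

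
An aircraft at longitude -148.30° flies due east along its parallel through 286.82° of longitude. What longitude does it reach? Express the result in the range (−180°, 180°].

+138.52°

Start at -148.30°; shift +286.82° → +138.52°.
+138.52° already lies in (−180°, 180°].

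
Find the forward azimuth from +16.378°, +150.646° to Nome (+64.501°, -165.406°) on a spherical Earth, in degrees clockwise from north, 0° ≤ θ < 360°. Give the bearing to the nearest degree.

Δλ = -165.406 − 150.646 = -316.052°; wrapped into (−180°, 180°]: 43.948°.
θ = atan2( sin Δλ · cos φ₂ , cos φ₁ · sin φ₂ − sin φ₁ · cos φ₂ · cos Δλ )
  = atan2(0.29877, 0.77857) = 20.994° → normalised to [0°, 360°): 20.994°.

21°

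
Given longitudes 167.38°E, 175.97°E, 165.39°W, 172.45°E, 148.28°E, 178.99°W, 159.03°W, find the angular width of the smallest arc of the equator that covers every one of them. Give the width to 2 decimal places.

52.69°

Sort the longitudes: -178.99°, -165.39°, -159.03°, +148.28°, +167.38°, +172.45°, +175.97°.
Eastward gaps between consecutive values (wrapping around): 13.60°, 6.36°, 307.31°, 19.10°, 5.07°, 3.52°, 5.04°.
Largest gap = 307.31° ⇒ minimal covering band is its complement: 360° − 307.31° = 52.69°.
Band runs from +148.28° eastward to -159.03°, crossing the antimeridian.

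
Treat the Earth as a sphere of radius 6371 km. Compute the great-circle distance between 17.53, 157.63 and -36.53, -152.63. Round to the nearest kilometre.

7960 km

Δλ = -152.63 − 157.63 = -310.26°; wrapped into (−180°, 180°]: 49.74°.
Δφ = -36.53 − 17.53 = -54.06°.
a = sin²(Δφ/2) + cos φ₁ · cos φ₂ · sin²(Δλ/2) = 0.342055.
c = 2·atan2(√a, √(1−a)) = 1.24940 rad → d = 6371·c ≈ 7959.94 km.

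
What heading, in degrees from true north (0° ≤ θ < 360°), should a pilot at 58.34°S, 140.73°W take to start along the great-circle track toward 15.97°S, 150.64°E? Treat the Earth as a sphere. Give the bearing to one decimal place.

Δλ = 150.64 − -140.73 = 291.37°; wrapped into (−180°, 180°]: -68.63°.
θ = atan2( sin Δλ · cos φ₂ , cos φ₁ · sin φ₂ − sin φ₁ · cos φ₂ · cos Δλ )
  = atan2(-0.89531, 0.15378) = -80.254° → normalised to [0°, 360°): 279.746°.

279.7°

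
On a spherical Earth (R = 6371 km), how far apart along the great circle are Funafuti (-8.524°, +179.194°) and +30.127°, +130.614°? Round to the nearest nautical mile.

Δλ = 130.614 − 179.194 = -48.580°.
Δφ = 30.127 − -8.524 = 38.651°.
a = sin²(Δφ/2) + cos φ₁ · cos φ₂ · sin²(Δλ/2) = 0.254256.
c = 2·atan2(√a, √(1−a)) = 1.05700 rad → d = 6371·c ≈ 6734.14 km ≈ 3636.14 nmi.

3636 nmi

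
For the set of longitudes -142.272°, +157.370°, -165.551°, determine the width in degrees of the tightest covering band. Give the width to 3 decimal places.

60.358°

Sort the longitudes: -165.551°, -142.272°, +157.370°.
Eastward gaps between consecutive values (wrapping around): 23.279°, 299.642°, 37.079°.
Largest gap = 299.642° ⇒ minimal covering band is its complement: 360° − 299.642° = 60.358°.
Band runs from +157.370° eastward to -142.272°, crossing the antimeridian.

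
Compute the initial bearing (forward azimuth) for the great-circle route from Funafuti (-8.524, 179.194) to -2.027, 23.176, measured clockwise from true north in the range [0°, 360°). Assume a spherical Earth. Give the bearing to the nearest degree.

247°

Δλ = 23.176 − 179.194 = -156.018°.
θ = atan2( sin Δλ · cos φ₂ , cos φ₁ · sin φ₂ − sin φ₁ · cos φ₂ · cos Δλ )
  = atan2(-0.40620, -0.17032) = -112.749° → normalised to [0°, 360°): 247.251°.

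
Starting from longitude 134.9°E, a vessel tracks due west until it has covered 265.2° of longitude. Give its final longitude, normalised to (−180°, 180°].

Start at +134.9°; shift −265.2° → -130.3°.
-130.3° already lies in (−180°, 180°].

130.3°W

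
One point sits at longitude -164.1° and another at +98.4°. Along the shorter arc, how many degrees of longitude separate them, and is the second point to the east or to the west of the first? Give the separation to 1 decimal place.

97.5° west

Raw difference: 98.4 − -164.1 = 262.5°.
Normalise into (−180°, 180°]: 262.5° − 360° = -97.5°.
Negative ⇒ the second point lies to the west; separation 97.5°.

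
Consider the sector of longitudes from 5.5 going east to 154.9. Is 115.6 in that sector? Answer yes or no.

Yes

Band width going east from +5.5° to +154.9°: ((154.9 − 5.5) mod 360) = 149.4°.
Offset of +115.6° east of the west edge: ((115.6 − 5.5) mod 360) = 110.1°.
110.1° ≤ 149.4° ⇒ inside.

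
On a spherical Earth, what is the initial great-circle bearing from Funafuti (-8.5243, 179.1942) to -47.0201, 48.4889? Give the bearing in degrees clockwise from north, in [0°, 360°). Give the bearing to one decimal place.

213.2°

Δλ = 48.4889 − 179.1942 = -130.7053°.
θ = atan2( sin Δλ · cos φ₂ , cos φ₁ · sin φ₂ − sin φ₁ · cos φ₂ · cos Δλ )
  = atan2(-0.51681, -0.78942) = -146.788° → normalised to [0°, 360°): 213.212°.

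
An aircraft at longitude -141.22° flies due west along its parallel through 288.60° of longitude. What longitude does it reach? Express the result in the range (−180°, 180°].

Start at -141.22°; shift −288.60° → -429.82°.
-429.82° lies outside (−180°, 180°]; add 360° → -69.82°.

-69.82°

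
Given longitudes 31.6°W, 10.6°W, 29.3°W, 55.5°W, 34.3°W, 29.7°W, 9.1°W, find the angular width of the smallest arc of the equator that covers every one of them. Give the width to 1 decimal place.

Sort the longitudes: -55.5°, -34.3°, -31.6°, -29.7°, -29.3°, -10.6°, -9.1°.
Eastward gaps between consecutive values (wrapping around): 21.2°, 2.7°, 1.9°, 0.4°, 18.7°, 1.5°, 313.6°.
Largest gap = 313.6° ⇒ minimal covering band is its complement: 360° − 313.6° = 46.4°.
Band runs from -55.5° eastward to -9.1°.

46.4°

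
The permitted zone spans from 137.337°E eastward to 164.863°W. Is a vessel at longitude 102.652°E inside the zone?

Band width going east from +137.337° to -164.863°: ((-164.863 − 137.337) mod 360) = 57.800°.
Offset of +102.652° east of the west edge: ((102.652 − 137.337) mod 360) = 325.315°.
325.315° > 57.800° ⇒ outside.

No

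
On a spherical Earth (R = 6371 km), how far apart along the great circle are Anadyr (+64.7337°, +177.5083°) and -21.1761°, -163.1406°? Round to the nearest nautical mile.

5236 nmi

Δλ = -163.1406 − 177.5083 = -340.6489°; wrapped into (−180°, 180°]: 19.3511°.
Δφ = -21.1761 − 64.7337 = -85.9098°.
a = sin²(Δφ/2) + cos φ₁ · cos φ₂ · sin²(Δλ/2) = 0.475579.
c = 2·atan2(√a, √(1−a)) = 1.52193 rad → d = 6371·c ≈ 9696.25 km ≈ 5235.55 nmi.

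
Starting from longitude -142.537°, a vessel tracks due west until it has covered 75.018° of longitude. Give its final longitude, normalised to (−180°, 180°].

+142.445°

Start at -142.537°; shift −75.018° → -217.555°.
-217.555° lies outside (−180°, 180°]; add 360° → +142.445°.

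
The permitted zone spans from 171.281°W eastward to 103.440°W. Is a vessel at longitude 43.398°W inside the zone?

No

Band width going east from -171.281° to -103.440°: ((-103.440 − -171.281) mod 360) = 67.841°.
Offset of -43.398° east of the west edge: ((-43.398 − -171.281) mod 360) = 127.883°.
127.883° > 67.841° ⇒ outside.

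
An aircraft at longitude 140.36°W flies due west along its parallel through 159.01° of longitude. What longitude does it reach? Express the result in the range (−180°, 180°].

60.63°E

Start at -140.36°; shift −159.01° → -299.37°.
-299.37° lies outside (−180°, 180°]; add 360° → +60.63°.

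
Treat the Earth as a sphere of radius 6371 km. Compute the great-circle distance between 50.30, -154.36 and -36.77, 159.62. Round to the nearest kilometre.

10679 km

Δλ = 159.62 − -154.36 = 313.98°; wrapped into (−180°, 180°]: -46.02°.
Δφ = -36.77 − 50.30 = -87.07°.
a = sin²(Δφ/2) + cos φ₁ · cos φ₂ · sin²(Δλ/2) = 0.552625.
c = 2·atan2(√a, √(1−a)) = 1.67624 rad → d = 6371·c ≈ 10679.34 km.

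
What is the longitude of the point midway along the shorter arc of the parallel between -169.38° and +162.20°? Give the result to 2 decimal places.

Signed shortest Δλ from -169.38° to +162.20° is -28.42°.
Midpoint longitude = -169.38° + (-28.42°)/2 = -169.38° − 14.21° = -183.59°.
Normalise into (−180°, 180°]: +176.41°.
(The naïve average (-169.38 + +162.20)/2 = -3.59° is on the wrong side of the globe.)

+176.41°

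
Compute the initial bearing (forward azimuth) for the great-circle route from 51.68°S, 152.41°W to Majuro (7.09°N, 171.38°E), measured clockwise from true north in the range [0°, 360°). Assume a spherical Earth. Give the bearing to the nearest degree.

Δλ = 171.38 − -152.41 = 323.79°; wrapped into (−180°, 180°]: -36.21°.
θ = atan2( sin Δλ · cos φ₂ , cos φ₁ · sin φ₂ − sin φ₁ · cos φ₂ · cos Δλ )
  = atan2(-0.58623, 0.70472) = -39.756° → normalised to [0°, 360°): 320.244°.

320°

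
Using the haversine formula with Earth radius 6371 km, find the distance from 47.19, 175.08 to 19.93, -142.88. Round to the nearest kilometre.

4845 km

Δλ = -142.88 − 175.08 = -317.96°; wrapped into (−180°, 180°]: 42.04°.
Δφ = 19.93 − 47.19 = -27.26°.
a = sin²(Δφ/2) + cos φ₁ · cos φ₂ · sin²(Δλ/2) = 0.137729.
c = 2·atan2(√a, √(1−a)) = 0.76043 rad → d = 6371·c ≈ 4844.68 km.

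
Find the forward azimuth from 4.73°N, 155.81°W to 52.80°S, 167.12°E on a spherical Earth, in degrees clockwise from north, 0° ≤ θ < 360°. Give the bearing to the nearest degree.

Δλ = 167.12 − -155.81 = 322.93°; wrapped into (−180°, 180°]: -37.07°.
θ = atan2( sin Δλ · cos φ₂ , cos φ₁ · sin φ₂ − sin φ₁ · cos φ₂ · cos Δλ )
  = atan2(-0.36445, -0.83360) = -156.385° → normalised to [0°, 360°): 203.615°.

204°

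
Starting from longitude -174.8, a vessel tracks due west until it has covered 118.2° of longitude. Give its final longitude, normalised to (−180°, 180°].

Start at -174.8°; shift −118.2° → -293.0°.
-293.0° lies outside (−180°, 180°]; add 360° → +67.0°.

+67.0°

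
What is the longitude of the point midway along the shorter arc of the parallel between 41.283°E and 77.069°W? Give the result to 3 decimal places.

17.893°W

Signed shortest Δλ from +41.283° to -77.069° is -118.352°.
Midpoint longitude = +41.283° + (-118.352°)/2 = +41.283° − 59.176° = -17.893°.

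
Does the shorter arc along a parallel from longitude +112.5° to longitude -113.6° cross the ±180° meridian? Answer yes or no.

Yes

Naïve |-113.6 − 112.5| = 226.1° > 180°, so the shorter arc goes the other way round — across 180°.
Signed shortest Δλ = ((-113.6 − 112.5 + 180) mod 360) − 180 = 133.9°.
Going east by 133.9° from +112.5° passes through 180° before reaching -113.6°.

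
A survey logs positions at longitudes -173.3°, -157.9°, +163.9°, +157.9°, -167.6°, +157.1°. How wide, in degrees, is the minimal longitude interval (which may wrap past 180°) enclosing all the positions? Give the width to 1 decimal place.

Sort the longitudes: -173.3°, -167.6°, -157.9°, +157.1°, +157.9°, +163.9°.
Eastward gaps between consecutive values (wrapping around): 5.7°, 9.7°, 315.0°, 0.8°, 6.0°, 22.8°.
Largest gap = 315.0° ⇒ minimal covering band is its complement: 360° − 315.0° = 45.0°.
Band runs from +157.1° eastward to -157.9°, crossing the antimeridian.

45.0°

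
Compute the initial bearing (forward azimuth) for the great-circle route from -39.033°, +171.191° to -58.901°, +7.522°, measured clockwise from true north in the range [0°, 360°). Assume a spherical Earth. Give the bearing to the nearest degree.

Δλ = 7.522 − 171.191 = -163.669°.
θ = atan2( sin Δλ · cos φ₂ , cos φ₁ · sin φ₂ − sin φ₁ · cos φ₂ · cos Δλ )
  = atan2(-0.14524, -0.97730) = -171.547° → normalised to [0°, 360°): 188.453°.

188°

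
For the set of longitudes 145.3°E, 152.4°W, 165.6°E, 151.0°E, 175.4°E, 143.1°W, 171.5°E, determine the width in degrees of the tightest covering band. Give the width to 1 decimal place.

71.6°

Sort the longitudes: -152.4°, -143.1°, +145.3°, +151.0°, +165.6°, +171.5°, +175.4°.
Eastward gaps between consecutive values (wrapping around): 9.3°, 288.4°, 5.7°, 14.6°, 5.9°, 3.9°, 32.2°.
Largest gap = 288.4° ⇒ minimal covering band is its complement: 360° − 288.4° = 71.6°.
Band runs from +145.3° eastward to -143.1°, crossing the antimeridian.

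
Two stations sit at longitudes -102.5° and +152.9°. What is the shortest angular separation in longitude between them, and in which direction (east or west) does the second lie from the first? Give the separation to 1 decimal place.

Raw difference: 152.9 − -102.5 = 255.4°.
Normalise into (−180°, 180°]: 255.4° − 360° = -104.6°.
Negative ⇒ the second point lies to the west; separation 104.6°.

104.6° west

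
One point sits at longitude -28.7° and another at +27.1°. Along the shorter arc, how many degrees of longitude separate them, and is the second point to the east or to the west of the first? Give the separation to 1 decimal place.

Raw difference: 27.1 − -28.7 = 55.8°.
Normalise into (−180°, 180°]: 55.8° stays 55.8°.
Positive ⇒ the second point lies to the east; separation 55.8°.

55.8° east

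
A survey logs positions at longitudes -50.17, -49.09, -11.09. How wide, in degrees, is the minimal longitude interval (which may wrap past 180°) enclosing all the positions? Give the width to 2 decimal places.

39.08°

Sort the longitudes: -50.17°, -49.09°, -11.09°.
Eastward gaps between consecutive values (wrapping around): 1.08°, 38.00°, 320.92°.
Largest gap = 320.92° ⇒ minimal covering band is its complement: 360° − 320.92° = 39.08°.
Band runs from -50.17° eastward to -11.09°.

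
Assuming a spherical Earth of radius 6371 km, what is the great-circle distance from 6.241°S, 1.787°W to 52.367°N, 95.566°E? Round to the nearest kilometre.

11056 km

Δλ = 95.566 − -1.787 = 97.353°.
Δφ = 52.367 − -6.241 = 58.608°.
a = sin²(Δφ/2) + cos φ₁ · cos φ₂ · sin²(Δλ/2) = 0.581888.
c = 2·atan2(√a, √(1−a)) = 1.73531 rad → d = 6371·c ≈ 11055.68 km.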